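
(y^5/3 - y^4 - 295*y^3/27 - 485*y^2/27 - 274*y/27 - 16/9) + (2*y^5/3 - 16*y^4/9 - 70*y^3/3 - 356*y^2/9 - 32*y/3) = y^5 - 25*y^4/9 - 925*y^3/27 - 1553*y^2/27 - 562*y/27 - 16/9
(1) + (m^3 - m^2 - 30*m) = m^3 - m^2 - 30*m + 1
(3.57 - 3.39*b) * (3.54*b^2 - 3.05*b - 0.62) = -12.0006*b^3 + 22.9773*b^2 - 8.7867*b - 2.2134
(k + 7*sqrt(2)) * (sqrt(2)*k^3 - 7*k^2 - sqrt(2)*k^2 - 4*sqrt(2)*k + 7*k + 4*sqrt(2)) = sqrt(2)*k^4 - sqrt(2)*k^3 + 7*k^3 - 53*sqrt(2)*k^2 - 7*k^2 - 56*k + 53*sqrt(2)*k + 56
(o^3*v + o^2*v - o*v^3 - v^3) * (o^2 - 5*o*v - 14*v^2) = o^5*v - 5*o^4*v^2 + o^4*v - 15*o^3*v^3 - 5*o^3*v^2 + 5*o^2*v^4 - 15*o^2*v^3 + 14*o*v^5 + 5*o*v^4 + 14*v^5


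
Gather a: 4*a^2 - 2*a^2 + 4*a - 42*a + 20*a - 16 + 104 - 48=2*a^2 - 18*a + 40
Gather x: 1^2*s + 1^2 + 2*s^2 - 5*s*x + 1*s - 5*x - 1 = 2*s^2 + 2*s + x*(-5*s - 5)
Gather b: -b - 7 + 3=-b - 4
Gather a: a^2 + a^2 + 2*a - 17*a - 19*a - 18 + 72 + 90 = 2*a^2 - 34*a + 144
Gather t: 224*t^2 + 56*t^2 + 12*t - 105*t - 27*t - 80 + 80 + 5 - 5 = 280*t^2 - 120*t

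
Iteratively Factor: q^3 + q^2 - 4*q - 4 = (q + 2)*(q^2 - q - 2) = (q + 1)*(q + 2)*(q - 2)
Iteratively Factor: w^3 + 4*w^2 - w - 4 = (w - 1)*(w^2 + 5*w + 4) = (w - 1)*(w + 1)*(w + 4)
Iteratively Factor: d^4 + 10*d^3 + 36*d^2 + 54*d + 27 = (d + 3)*(d^3 + 7*d^2 + 15*d + 9) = (d + 3)^2*(d^2 + 4*d + 3) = (d + 1)*(d + 3)^2*(d + 3)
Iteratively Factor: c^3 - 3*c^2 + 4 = (c + 1)*(c^2 - 4*c + 4) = (c - 2)*(c + 1)*(c - 2)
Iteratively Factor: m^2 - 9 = (m - 3)*(m + 3)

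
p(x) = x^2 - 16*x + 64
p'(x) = 2*x - 16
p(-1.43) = 88.92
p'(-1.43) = -18.86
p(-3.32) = 128.14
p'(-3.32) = -22.64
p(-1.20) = 84.64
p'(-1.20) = -18.40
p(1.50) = 42.25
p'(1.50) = -13.00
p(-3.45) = 131.10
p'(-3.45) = -22.90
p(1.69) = 39.82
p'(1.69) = -12.62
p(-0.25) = 68.06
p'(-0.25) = -16.50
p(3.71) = 18.40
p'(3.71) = -8.58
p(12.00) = 16.00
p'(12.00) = 8.00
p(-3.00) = 121.00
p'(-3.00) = -22.00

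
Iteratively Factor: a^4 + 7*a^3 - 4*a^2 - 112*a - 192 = (a - 4)*(a^3 + 11*a^2 + 40*a + 48) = (a - 4)*(a + 4)*(a^2 + 7*a + 12) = (a - 4)*(a + 4)^2*(a + 3)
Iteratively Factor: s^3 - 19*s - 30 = (s - 5)*(s^2 + 5*s + 6) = (s - 5)*(s + 2)*(s + 3)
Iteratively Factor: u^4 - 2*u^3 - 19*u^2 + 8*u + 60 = (u + 2)*(u^3 - 4*u^2 - 11*u + 30) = (u - 5)*(u + 2)*(u^2 + u - 6) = (u - 5)*(u - 2)*(u + 2)*(u + 3)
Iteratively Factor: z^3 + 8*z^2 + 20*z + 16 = (z + 4)*(z^2 + 4*z + 4) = (z + 2)*(z + 4)*(z + 2)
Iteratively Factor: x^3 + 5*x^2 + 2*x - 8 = (x - 1)*(x^2 + 6*x + 8) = (x - 1)*(x + 4)*(x + 2)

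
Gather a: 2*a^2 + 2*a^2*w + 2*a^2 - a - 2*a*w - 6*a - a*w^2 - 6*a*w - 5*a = a^2*(2*w + 4) + a*(-w^2 - 8*w - 12)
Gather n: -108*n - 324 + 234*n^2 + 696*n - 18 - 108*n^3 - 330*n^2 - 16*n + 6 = -108*n^3 - 96*n^2 + 572*n - 336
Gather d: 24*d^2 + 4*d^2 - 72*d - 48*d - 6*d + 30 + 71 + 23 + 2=28*d^2 - 126*d + 126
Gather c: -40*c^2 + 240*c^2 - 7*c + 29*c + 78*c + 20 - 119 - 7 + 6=200*c^2 + 100*c - 100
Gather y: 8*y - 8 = 8*y - 8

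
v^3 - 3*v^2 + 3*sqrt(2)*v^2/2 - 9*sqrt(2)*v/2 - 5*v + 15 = (v - 3)*(v - sqrt(2))*(v + 5*sqrt(2)/2)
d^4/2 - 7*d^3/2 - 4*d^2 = d^2*(d/2 + 1/2)*(d - 8)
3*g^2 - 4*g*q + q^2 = (-3*g + q)*(-g + q)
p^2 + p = p*(p + 1)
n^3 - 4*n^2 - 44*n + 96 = (n - 8)*(n - 2)*(n + 6)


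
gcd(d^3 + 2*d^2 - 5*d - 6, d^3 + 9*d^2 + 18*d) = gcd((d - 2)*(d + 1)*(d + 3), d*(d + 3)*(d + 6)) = d + 3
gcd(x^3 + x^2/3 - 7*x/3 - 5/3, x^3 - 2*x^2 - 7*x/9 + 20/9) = x^2 - 2*x/3 - 5/3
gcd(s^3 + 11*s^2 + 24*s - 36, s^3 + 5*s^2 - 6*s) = s^2 + 5*s - 6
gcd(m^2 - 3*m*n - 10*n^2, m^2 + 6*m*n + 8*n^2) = m + 2*n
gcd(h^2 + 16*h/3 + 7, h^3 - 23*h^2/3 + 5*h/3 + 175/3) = h + 7/3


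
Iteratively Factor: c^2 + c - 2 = (c + 2)*(c - 1)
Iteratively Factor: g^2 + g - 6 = (g - 2)*(g + 3)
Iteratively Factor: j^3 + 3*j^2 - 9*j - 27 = (j + 3)*(j^2 - 9) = (j - 3)*(j + 3)*(j + 3)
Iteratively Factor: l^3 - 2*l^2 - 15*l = (l)*(l^2 - 2*l - 15) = l*(l - 5)*(l + 3)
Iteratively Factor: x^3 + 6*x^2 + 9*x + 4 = (x + 4)*(x^2 + 2*x + 1) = (x + 1)*(x + 4)*(x + 1)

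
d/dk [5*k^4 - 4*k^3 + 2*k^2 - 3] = 4*k*(5*k^2 - 3*k + 1)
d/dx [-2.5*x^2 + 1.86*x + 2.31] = 1.86 - 5.0*x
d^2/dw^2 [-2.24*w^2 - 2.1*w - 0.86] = -4.48000000000000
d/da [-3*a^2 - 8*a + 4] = -6*a - 8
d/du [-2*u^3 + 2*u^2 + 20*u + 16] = -6*u^2 + 4*u + 20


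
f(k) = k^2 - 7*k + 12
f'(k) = 2*k - 7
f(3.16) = -0.13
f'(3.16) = -0.68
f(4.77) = 1.36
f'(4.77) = 2.54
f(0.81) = 6.99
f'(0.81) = -5.38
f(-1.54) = 25.15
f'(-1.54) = -10.08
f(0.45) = 9.05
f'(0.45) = -6.10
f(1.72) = 2.92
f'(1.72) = -3.56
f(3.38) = -0.24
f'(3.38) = -0.24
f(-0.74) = 17.73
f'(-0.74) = -8.48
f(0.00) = 12.00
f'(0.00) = -7.00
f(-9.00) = 156.00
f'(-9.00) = -25.00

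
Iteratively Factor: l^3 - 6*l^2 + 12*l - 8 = (l - 2)*(l^2 - 4*l + 4) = (l - 2)^2*(l - 2)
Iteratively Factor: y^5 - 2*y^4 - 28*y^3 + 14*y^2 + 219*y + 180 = (y - 4)*(y^4 + 2*y^3 - 20*y^2 - 66*y - 45) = (y - 4)*(y + 1)*(y^3 + y^2 - 21*y - 45) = (y - 4)*(y + 1)*(y + 3)*(y^2 - 2*y - 15) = (y - 5)*(y - 4)*(y + 1)*(y + 3)*(y + 3)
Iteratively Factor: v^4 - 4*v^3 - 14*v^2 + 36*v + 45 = (v + 3)*(v^3 - 7*v^2 + 7*v + 15) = (v - 3)*(v + 3)*(v^2 - 4*v - 5) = (v - 5)*(v - 3)*(v + 3)*(v + 1)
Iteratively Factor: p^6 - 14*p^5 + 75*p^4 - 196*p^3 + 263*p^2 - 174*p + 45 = (p - 1)*(p^5 - 13*p^4 + 62*p^3 - 134*p^2 + 129*p - 45) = (p - 3)*(p - 1)*(p^4 - 10*p^3 + 32*p^2 - 38*p + 15) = (p - 5)*(p - 3)*(p - 1)*(p^3 - 5*p^2 + 7*p - 3) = (p - 5)*(p - 3)*(p - 1)^2*(p^2 - 4*p + 3) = (p - 5)*(p - 3)^2*(p - 1)^2*(p - 1)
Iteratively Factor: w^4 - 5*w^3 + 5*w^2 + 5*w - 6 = (w - 3)*(w^3 - 2*w^2 - w + 2) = (w - 3)*(w - 2)*(w^2 - 1) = (w - 3)*(w - 2)*(w - 1)*(w + 1)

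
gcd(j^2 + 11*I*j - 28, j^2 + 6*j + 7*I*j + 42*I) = j + 7*I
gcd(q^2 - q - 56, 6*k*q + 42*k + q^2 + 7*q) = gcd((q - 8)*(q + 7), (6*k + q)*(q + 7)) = q + 7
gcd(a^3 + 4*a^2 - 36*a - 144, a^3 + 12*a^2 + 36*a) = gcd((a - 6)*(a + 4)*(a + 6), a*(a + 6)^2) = a + 6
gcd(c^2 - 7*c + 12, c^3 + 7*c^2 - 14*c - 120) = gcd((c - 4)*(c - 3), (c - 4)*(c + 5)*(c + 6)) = c - 4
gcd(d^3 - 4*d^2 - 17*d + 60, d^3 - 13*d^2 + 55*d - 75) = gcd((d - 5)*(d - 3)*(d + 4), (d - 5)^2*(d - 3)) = d^2 - 8*d + 15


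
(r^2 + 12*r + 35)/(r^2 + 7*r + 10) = (r + 7)/(r + 2)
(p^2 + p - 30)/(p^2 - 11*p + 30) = (p + 6)/(p - 6)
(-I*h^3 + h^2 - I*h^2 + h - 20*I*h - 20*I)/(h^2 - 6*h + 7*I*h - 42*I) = (-I*h^3 + h^2*(1 - I) + h*(1 - 20*I) - 20*I)/(h^2 + h*(-6 + 7*I) - 42*I)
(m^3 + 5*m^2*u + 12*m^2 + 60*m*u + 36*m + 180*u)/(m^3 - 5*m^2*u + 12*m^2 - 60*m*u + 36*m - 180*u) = (-m - 5*u)/(-m + 5*u)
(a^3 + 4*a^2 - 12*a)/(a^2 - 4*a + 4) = a*(a + 6)/(a - 2)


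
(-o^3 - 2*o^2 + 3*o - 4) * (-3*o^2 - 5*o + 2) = 3*o^5 + 11*o^4 - o^3 - 7*o^2 + 26*o - 8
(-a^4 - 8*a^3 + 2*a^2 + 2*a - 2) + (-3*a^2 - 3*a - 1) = -a^4 - 8*a^3 - a^2 - a - 3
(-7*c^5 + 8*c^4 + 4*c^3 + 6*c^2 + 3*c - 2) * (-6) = 42*c^5 - 48*c^4 - 24*c^3 - 36*c^2 - 18*c + 12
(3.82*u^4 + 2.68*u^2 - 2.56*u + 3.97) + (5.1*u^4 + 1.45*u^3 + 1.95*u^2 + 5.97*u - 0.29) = 8.92*u^4 + 1.45*u^3 + 4.63*u^2 + 3.41*u + 3.68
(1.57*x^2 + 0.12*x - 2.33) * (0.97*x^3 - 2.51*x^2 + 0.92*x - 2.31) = 1.5229*x^5 - 3.8243*x^4 - 1.1169*x^3 + 2.332*x^2 - 2.4208*x + 5.3823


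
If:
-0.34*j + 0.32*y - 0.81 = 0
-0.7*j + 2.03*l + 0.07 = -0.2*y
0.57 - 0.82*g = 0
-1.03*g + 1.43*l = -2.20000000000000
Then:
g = 0.70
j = -3.14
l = -1.04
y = -0.80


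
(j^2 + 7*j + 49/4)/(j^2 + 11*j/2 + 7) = (j + 7/2)/(j + 2)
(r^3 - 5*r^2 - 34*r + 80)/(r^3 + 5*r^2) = 1 - 10/r + 16/r^2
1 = 1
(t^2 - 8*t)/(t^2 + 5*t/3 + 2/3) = 3*t*(t - 8)/(3*t^2 + 5*t + 2)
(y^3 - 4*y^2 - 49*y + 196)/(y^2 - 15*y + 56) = (y^2 + 3*y - 28)/(y - 8)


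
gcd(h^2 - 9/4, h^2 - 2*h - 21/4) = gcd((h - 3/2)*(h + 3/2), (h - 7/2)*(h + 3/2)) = h + 3/2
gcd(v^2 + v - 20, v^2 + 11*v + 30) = v + 5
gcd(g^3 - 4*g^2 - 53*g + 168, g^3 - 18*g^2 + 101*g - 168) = g^2 - 11*g + 24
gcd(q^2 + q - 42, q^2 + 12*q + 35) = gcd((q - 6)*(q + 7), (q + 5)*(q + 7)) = q + 7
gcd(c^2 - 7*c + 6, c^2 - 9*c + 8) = c - 1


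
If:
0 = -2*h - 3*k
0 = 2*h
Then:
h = 0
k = 0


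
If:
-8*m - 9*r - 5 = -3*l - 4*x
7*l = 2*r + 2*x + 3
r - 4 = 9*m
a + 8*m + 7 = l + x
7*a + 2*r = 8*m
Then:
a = -2956/4169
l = 6141/4169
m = -1266/4169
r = 5282/4169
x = 9958/4169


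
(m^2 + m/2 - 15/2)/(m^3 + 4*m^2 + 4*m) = (2*m^2 + m - 15)/(2*m*(m^2 + 4*m + 4))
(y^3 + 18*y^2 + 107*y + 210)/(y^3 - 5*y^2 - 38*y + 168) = (y^2 + 12*y + 35)/(y^2 - 11*y + 28)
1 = 1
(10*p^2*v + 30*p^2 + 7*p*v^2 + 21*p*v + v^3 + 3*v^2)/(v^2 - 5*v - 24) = (10*p^2 + 7*p*v + v^2)/(v - 8)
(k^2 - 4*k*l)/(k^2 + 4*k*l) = (k - 4*l)/(k + 4*l)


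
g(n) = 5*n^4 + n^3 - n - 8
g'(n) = 20*n^3 + 3*n^2 - 1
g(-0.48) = -7.37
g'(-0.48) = -2.52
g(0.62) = -7.64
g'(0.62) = 4.92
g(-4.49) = 1938.12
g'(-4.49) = -1750.90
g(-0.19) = -7.81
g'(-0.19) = -1.03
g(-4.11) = 1353.40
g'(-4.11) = -1338.85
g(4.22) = 1648.63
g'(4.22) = 1555.45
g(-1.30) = 5.38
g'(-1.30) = -39.87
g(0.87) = -5.35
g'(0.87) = 14.44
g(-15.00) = 249757.00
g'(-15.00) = -66826.00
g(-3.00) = 373.00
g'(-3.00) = -514.00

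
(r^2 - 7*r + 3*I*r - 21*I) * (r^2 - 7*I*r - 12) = r^4 - 7*r^3 - 4*I*r^3 + 9*r^2 + 28*I*r^2 - 63*r - 36*I*r + 252*I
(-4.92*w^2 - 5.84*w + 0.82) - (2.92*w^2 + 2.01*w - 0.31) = -7.84*w^2 - 7.85*w + 1.13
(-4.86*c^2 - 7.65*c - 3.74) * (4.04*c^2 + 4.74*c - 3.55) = -19.6344*c^4 - 53.9424*c^3 - 34.1176*c^2 + 9.4299*c + 13.277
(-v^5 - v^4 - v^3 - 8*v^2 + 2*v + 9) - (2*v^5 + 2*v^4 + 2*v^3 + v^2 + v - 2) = -3*v^5 - 3*v^4 - 3*v^3 - 9*v^2 + v + 11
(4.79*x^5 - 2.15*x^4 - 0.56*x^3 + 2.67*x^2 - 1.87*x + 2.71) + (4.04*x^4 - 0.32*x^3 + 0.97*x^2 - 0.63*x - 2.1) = 4.79*x^5 + 1.89*x^4 - 0.88*x^3 + 3.64*x^2 - 2.5*x + 0.61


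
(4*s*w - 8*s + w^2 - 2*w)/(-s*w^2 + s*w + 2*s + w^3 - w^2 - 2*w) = (-4*s - w)/(s*w + s - w^2 - w)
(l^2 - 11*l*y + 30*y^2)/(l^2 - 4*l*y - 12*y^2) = (l - 5*y)/(l + 2*y)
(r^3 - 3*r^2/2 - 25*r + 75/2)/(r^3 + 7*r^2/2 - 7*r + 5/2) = (2*r^2 - 13*r + 15)/(2*r^2 - 3*r + 1)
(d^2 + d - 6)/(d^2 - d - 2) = (d + 3)/(d + 1)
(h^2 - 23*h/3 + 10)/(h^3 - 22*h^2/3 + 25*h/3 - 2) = (3*h - 5)/(3*h^2 - 4*h + 1)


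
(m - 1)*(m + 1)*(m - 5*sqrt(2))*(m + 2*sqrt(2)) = m^4 - 3*sqrt(2)*m^3 - 21*m^2 + 3*sqrt(2)*m + 20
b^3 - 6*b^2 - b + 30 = (b - 5)*(b - 3)*(b + 2)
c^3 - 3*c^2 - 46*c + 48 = (c - 8)*(c - 1)*(c + 6)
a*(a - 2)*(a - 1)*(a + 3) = a^4 - 7*a^2 + 6*a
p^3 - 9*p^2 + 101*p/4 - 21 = (p - 4)*(p - 7/2)*(p - 3/2)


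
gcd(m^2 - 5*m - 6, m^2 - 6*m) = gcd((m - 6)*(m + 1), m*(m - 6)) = m - 6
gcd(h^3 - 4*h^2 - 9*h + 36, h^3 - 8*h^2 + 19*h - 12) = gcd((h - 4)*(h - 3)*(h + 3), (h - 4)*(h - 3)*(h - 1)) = h^2 - 7*h + 12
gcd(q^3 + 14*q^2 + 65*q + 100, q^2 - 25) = q + 5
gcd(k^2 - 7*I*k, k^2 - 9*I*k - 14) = k - 7*I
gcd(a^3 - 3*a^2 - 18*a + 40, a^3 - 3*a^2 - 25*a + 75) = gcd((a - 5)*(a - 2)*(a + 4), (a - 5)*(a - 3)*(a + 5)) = a - 5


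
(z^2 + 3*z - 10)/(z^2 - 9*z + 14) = (z + 5)/(z - 7)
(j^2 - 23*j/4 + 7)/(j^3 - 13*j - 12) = (j - 7/4)/(j^2 + 4*j + 3)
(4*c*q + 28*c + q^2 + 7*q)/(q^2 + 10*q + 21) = (4*c + q)/(q + 3)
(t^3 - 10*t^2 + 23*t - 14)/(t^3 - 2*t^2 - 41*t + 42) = (t - 2)/(t + 6)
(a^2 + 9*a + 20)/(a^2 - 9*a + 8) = (a^2 + 9*a + 20)/(a^2 - 9*a + 8)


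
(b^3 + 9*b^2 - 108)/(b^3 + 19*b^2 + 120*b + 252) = (b - 3)/(b + 7)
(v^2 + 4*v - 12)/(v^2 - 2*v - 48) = (v - 2)/(v - 8)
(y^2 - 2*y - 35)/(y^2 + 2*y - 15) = (y - 7)/(y - 3)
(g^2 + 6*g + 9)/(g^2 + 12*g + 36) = (g^2 + 6*g + 9)/(g^2 + 12*g + 36)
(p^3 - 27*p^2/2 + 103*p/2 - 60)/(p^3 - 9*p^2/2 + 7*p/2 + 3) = (2*p^2 - 21*p + 40)/(2*p^2 - 3*p - 2)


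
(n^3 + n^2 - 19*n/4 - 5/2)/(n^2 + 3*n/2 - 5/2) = (n^2 - 3*n/2 - 1)/(n - 1)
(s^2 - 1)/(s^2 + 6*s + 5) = (s - 1)/(s + 5)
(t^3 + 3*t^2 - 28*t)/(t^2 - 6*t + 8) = t*(t + 7)/(t - 2)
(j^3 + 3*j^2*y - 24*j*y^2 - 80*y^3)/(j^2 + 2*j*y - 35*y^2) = (j^2 + 8*j*y + 16*y^2)/(j + 7*y)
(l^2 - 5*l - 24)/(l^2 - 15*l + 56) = (l + 3)/(l - 7)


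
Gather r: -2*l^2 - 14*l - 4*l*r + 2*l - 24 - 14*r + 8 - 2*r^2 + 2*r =-2*l^2 - 12*l - 2*r^2 + r*(-4*l - 12) - 16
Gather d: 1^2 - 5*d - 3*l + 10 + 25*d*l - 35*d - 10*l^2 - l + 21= d*(25*l - 40) - 10*l^2 - 4*l + 32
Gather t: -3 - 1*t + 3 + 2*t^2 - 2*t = 2*t^2 - 3*t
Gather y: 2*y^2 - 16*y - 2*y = 2*y^2 - 18*y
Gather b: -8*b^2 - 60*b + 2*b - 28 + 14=-8*b^2 - 58*b - 14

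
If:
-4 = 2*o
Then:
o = -2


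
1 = 1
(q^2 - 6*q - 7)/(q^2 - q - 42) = (q + 1)/(q + 6)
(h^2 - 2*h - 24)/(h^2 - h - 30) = (h + 4)/(h + 5)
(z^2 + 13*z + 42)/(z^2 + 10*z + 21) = (z + 6)/(z + 3)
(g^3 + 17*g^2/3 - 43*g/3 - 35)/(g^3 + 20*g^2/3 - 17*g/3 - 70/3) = (g - 3)/(g - 2)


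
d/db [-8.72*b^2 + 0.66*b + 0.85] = 0.66 - 17.44*b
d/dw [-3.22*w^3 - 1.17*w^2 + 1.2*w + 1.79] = -9.66*w^2 - 2.34*w + 1.2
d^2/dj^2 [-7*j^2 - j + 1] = -14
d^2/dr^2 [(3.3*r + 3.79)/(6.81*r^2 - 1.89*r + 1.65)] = ((3.3*r + 3.79)*(13.62*r - 1.89)*(27.24*r - 3.78) - (134.838*r + 39.1458)*(6.81*r^2 - 1.89*r + 1.65))/(6.81*r^2 - 1.89*r + 1.65)^3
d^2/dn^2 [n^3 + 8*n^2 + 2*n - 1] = 6*n + 16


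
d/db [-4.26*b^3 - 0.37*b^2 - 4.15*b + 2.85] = -12.78*b^2 - 0.74*b - 4.15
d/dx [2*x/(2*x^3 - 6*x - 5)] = 2*(2*x^3 - 6*x*(x^2 - 1) - 6*x - 5)/(-2*x^3 + 6*x + 5)^2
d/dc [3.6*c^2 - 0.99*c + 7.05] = 7.2*c - 0.99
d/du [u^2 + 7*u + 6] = 2*u + 7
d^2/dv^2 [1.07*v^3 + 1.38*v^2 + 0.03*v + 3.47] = 6.42*v + 2.76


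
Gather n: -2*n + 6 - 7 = -2*n - 1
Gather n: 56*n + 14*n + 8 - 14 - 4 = 70*n - 10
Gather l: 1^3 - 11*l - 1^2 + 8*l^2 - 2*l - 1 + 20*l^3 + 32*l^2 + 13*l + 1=20*l^3 + 40*l^2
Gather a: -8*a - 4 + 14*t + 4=-8*a + 14*t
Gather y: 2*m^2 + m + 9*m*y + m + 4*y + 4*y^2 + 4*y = 2*m^2 + 2*m + 4*y^2 + y*(9*m + 8)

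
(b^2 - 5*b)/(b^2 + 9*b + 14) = b*(b - 5)/(b^2 + 9*b + 14)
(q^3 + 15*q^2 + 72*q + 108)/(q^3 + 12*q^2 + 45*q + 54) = (q + 6)/(q + 3)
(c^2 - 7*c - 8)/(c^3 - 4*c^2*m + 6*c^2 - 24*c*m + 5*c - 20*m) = (c - 8)/(c^2 - 4*c*m + 5*c - 20*m)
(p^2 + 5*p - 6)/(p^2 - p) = (p + 6)/p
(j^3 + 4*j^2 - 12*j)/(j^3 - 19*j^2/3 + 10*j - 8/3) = 3*j*(j + 6)/(3*j^2 - 13*j + 4)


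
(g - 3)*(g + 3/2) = g^2 - 3*g/2 - 9/2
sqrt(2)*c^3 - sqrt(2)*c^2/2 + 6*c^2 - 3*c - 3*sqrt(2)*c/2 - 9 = (c - 3/2)*(c + 3*sqrt(2))*(sqrt(2)*c + sqrt(2))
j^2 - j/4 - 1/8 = (j - 1/2)*(j + 1/4)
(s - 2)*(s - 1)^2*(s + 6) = s^4 + 2*s^3 - 19*s^2 + 28*s - 12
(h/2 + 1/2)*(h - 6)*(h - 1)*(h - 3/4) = h^4/2 - 27*h^3/8 + 7*h^2/4 + 27*h/8 - 9/4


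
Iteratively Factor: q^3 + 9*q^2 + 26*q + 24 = (q + 3)*(q^2 + 6*q + 8) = (q + 3)*(q + 4)*(q + 2)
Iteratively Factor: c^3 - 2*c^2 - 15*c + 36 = (c - 3)*(c^2 + c - 12) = (c - 3)^2*(c + 4)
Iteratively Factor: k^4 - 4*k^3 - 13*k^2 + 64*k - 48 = (k - 1)*(k^3 - 3*k^2 - 16*k + 48) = (k - 1)*(k + 4)*(k^2 - 7*k + 12) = (k - 4)*(k - 1)*(k + 4)*(k - 3)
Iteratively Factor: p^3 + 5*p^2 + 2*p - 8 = (p - 1)*(p^2 + 6*p + 8) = (p - 1)*(p + 2)*(p + 4)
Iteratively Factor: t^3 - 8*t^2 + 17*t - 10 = (t - 2)*(t^2 - 6*t + 5) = (t - 2)*(t - 1)*(t - 5)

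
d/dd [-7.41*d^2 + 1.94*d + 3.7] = 1.94 - 14.82*d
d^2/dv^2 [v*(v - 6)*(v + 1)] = 6*v - 10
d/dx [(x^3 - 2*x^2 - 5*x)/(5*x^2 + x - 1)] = (5*x^4 + 2*x^3 + 20*x^2 + 4*x + 5)/(25*x^4 + 10*x^3 - 9*x^2 - 2*x + 1)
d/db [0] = 0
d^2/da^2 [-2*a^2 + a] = -4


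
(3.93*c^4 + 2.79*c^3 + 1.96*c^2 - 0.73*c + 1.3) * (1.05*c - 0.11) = 4.1265*c^5 + 2.4972*c^4 + 1.7511*c^3 - 0.9821*c^2 + 1.4453*c - 0.143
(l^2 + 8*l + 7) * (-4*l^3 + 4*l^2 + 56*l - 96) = -4*l^5 - 28*l^4 + 60*l^3 + 380*l^2 - 376*l - 672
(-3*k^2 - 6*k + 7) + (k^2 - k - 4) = -2*k^2 - 7*k + 3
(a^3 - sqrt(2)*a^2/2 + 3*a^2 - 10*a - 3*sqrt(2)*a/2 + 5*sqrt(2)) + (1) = a^3 - sqrt(2)*a^2/2 + 3*a^2 - 10*a - 3*sqrt(2)*a/2 + 1 + 5*sqrt(2)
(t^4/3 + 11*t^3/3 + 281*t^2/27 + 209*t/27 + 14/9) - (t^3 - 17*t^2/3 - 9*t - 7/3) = t^4/3 + 8*t^3/3 + 434*t^2/27 + 452*t/27 + 35/9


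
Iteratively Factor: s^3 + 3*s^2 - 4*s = (s + 4)*(s^2 - s) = (s - 1)*(s + 4)*(s)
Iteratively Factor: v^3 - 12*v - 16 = (v + 2)*(v^2 - 2*v - 8) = (v + 2)^2*(v - 4)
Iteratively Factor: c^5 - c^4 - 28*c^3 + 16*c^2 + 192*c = (c - 4)*(c^4 + 3*c^3 - 16*c^2 - 48*c) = c*(c - 4)*(c^3 + 3*c^2 - 16*c - 48) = c*(c - 4)*(c + 3)*(c^2 - 16) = c*(c - 4)*(c + 3)*(c + 4)*(c - 4)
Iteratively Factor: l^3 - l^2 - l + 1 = (l - 1)*(l^2 - 1) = (l - 1)*(l + 1)*(l - 1)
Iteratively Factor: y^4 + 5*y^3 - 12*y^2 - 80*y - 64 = (y + 4)*(y^3 + y^2 - 16*y - 16) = (y - 4)*(y + 4)*(y^2 + 5*y + 4) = (y - 4)*(y + 4)^2*(y + 1)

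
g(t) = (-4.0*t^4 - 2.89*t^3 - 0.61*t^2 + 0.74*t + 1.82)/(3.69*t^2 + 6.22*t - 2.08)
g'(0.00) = -2.97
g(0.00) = -0.88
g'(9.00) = -18.51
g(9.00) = -80.48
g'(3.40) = -6.52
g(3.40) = -10.54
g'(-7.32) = 16.74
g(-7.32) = -69.20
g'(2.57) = -4.81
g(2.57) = -5.85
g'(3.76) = -7.27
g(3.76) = -13.03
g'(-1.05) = -2.50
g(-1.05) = 0.25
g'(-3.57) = 6.88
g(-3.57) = -23.16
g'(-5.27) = 12.02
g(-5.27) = -39.65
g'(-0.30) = -0.70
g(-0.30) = -0.44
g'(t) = (-7.38*t - 6.22)*(-4.0*t^4 - 2.89*t^3 - 0.61*t^2 + 0.74*t + 1.82)/(3.69*t^2 + 6.22*t - 2.08)^2 + (-16.0*t^3 - 8.67*t^2 - 1.22*t + 0.74)/(3.69*t^2 + 6.22*t - 2.08) = (-29.52*t^5 - 85.3041*t^4 - 2.6716*t^3 + 11.5088*t^2 - 10.894*t - 12.8596)/(13.6161*t^4 + 45.9036*t^3 + 23.338*t^2 - 25.8752*t + 4.3264)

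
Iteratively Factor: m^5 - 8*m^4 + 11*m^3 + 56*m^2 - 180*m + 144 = (m - 2)*(m^4 - 6*m^3 - m^2 + 54*m - 72) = (m - 3)*(m - 2)*(m^3 - 3*m^2 - 10*m + 24) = (m - 3)*(m - 2)*(m + 3)*(m^2 - 6*m + 8) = (m - 3)*(m - 2)^2*(m + 3)*(m - 4)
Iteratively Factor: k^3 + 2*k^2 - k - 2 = (k + 2)*(k^2 - 1) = (k + 1)*(k + 2)*(k - 1)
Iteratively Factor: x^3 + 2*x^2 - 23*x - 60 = (x + 4)*(x^2 - 2*x - 15) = (x + 3)*(x + 4)*(x - 5)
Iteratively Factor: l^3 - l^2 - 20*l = (l)*(l^2 - l - 20) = l*(l + 4)*(l - 5)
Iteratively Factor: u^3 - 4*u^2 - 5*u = (u)*(u^2 - 4*u - 5) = u*(u - 5)*(u + 1)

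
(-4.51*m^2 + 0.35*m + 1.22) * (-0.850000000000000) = 3.8335*m^2 - 0.2975*m - 1.037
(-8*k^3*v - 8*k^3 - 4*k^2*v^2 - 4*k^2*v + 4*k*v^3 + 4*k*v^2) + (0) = -8*k^3*v - 8*k^3 - 4*k^2*v^2 - 4*k^2*v + 4*k*v^3 + 4*k*v^2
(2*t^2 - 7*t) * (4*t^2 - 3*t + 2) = 8*t^4 - 34*t^3 + 25*t^2 - 14*t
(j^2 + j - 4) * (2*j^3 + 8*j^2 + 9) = 2*j^5 + 10*j^4 - 23*j^2 + 9*j - 36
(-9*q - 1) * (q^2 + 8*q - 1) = -9*q^3 - 73*q^2 + q + 1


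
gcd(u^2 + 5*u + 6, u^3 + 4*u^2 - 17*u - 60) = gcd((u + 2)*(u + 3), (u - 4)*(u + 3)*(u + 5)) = u + 3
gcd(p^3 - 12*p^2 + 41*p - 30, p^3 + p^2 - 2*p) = p - 1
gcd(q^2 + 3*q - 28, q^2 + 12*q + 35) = q + 7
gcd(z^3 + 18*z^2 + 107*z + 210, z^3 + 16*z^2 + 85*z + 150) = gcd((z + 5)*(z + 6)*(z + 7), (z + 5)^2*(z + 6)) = z^2 + 11*z + 30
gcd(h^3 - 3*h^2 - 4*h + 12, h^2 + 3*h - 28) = 1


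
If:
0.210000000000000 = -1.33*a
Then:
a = -0.16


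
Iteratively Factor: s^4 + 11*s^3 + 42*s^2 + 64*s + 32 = (s + 1)*(s^3 + 10*s^2 + 32*s + 32) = (s + 1)*(s + 4)*(s^2 + 6*s + 8) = (s + 1)*(s + 2)*(s + 4)*(s + 4)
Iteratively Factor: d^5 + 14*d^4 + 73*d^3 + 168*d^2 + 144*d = (d)*(d^4 + 14*d^3 + 73*d^2 + 168*d + 144) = d*(d + 4)*(d^3 + 10*d^2 + 33*d + 36) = d*(d + 4)^2*(d^2 + 6*d + 9) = d*(d + 3)*(d + 4)^2*(d + 3)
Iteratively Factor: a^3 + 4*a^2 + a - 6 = (a + 3)*(a^2 + a - 2) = (a + 2)*(a + 3)*(a - 1)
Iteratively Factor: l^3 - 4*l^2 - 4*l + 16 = (l + 2)*(l^2 - 6*l + 8) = (l - 2)*(l + 2)*(l - 4)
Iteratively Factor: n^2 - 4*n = (n)*(n - 4)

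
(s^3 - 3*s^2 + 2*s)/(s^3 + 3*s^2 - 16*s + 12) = s/(s + 6)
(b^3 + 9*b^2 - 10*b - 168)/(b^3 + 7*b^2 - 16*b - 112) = (b + 6)/(b + 4)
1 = 1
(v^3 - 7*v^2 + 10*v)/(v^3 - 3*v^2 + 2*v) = (v - 5)/(v - 1)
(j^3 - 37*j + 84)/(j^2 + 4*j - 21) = j - 4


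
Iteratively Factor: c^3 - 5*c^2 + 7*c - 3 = (c - 1)*(c^2 - 4*c + 3) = (c - 3)*(c - 1)*(c - 1)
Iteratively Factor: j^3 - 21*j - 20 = (j + 1)*(j^2 - j - 20) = (j + 1)*(j + 4)*(j - 5)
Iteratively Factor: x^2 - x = (x - 1)*(x)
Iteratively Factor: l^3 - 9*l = (l)*(l^2 - 9) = l*(l + 3)*(l - 3)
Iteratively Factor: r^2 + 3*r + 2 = (r + 2)*(r + 1)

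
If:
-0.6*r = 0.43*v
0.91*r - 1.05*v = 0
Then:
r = 0.00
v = 0.00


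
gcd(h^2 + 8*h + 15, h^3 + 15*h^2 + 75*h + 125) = h + 5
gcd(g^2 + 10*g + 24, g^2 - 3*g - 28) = g + 4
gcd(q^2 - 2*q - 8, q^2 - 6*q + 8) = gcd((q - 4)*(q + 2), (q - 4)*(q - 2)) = q - 4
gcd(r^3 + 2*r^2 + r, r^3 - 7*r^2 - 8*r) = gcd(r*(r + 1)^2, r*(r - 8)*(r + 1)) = r^2 + r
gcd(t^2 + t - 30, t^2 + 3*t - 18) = t + 6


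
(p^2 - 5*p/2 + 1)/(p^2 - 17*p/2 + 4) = (p - 2)/(p - 8)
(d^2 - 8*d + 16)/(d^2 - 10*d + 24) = (d - 4)/(d - 6)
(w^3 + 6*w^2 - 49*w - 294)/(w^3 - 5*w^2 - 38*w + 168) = (w + 7)/(w - 4)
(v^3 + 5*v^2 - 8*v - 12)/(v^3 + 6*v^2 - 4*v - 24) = (v + 1)/(v + 2)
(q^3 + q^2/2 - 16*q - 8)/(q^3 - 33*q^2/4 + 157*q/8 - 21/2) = 4*(2*q^2 + 9*q + 4)/(8*q^2 - 34*q + 21)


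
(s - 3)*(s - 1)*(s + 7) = s^3 + 3*s^2 - 25*s + 21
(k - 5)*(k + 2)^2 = k^3 - k^2 - 16*k - 20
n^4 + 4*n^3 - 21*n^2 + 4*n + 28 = (n - 2)^2*(n + 1)*(n + 7)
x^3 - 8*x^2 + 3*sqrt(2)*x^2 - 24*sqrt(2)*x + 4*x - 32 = (x - 8)*(x + sqrt(2))*(x + 2*sqrt(2))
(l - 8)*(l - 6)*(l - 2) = l^3 - 16*l^2 + 76*l - 96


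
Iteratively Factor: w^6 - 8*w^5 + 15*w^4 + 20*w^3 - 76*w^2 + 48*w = (w - 4)*(w^5 - 4*w^4 - w^3 + 16*w^2 - 12*w) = (w - 4)*(w - 2)*(w^4 - 2*w^3 - 5*w^2 + 6*w) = (w - 4)*(w - 2)*(w - 1)*(w^3 - w^2 - 6*w) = w*(w - 4)*(w - 2)*(w - 1)*(w^2 - w - 6) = w*(w - 4)*(w - 3)*(w - 2)*(w - 1)*(w + 2)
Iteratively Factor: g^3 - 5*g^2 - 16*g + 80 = (g - 5)*(g^2 - 16) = (g - 5)*(g + 4)*(g - 4)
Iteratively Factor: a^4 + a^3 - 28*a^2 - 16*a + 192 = (a - 4)*(a^3 + 5*a^2 - 8*a - 48) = (a - 4)*(a - 3)*(a^2 + 8*a + 16) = (a - 4)*(a - 3)*(a + 4)*(a + 4)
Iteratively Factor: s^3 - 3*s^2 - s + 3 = (s - 3)*(s^2 - 1) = (s - 3)*(s + 1)*(s - 1)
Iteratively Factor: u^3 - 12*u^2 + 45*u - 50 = (u - 5)*(u^2 - 7*u + 10) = (u - 5)*(u - 2)*(u - 5)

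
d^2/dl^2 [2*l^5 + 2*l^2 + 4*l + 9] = 40*l^3 + 4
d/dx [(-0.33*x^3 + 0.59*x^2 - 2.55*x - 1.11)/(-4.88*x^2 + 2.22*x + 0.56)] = (1.6104*x^4 - 1.4652*x^3 - 11.6886*x^2 - 10.1728*x + 1.0362)/(23.8144*x^4 - 21.6672*x^3 - 0.537199999999999*x^2 + 2.4864*x + 0.3136)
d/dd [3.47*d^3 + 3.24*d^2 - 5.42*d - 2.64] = 10.41*d^2 + 6.48*d - 5.42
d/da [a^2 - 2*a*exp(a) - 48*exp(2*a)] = -2*a*exp(a) + 2*a - 96*exp(2*a) - 2*exp(a)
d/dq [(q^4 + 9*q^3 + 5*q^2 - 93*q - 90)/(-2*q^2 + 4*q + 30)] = (-2*q^5 - 3*q^4 + 96*q^3 + 322*q^2 - 30*q - 1215)/(2*(q^4 - 4*q^3 - 26*q^2 + 60*q + 225))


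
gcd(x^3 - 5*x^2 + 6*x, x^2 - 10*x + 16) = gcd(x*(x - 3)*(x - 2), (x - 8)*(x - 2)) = x - 2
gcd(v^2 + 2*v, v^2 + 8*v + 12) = v + 2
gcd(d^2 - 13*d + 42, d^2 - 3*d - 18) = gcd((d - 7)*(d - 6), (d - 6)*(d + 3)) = d - 6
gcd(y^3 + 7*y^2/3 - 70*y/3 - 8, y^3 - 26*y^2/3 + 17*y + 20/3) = y^2 - 11*y/3 - 4/3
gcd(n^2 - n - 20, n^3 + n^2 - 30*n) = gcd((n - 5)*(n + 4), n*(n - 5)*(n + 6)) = n - 5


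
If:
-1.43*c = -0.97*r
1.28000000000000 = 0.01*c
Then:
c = 128.00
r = 188.70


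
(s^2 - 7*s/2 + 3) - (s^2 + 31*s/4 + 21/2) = -45*s/4 - 15/2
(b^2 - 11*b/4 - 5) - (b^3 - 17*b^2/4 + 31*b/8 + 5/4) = -b^3 + 21*b^2/4 - 53*b/8 - 25/4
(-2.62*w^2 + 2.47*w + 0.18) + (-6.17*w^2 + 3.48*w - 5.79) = -8.79*w^2 + 5.95*w - 5.61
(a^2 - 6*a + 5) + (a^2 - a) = 2*a^2 - 7*a + 5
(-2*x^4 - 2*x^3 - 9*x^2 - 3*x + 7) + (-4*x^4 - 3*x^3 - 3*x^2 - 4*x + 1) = -6*x^4 - 5*x^3 - 12*x^2 - 7*x + 8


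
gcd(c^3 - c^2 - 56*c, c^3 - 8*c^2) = c^2 - 8*c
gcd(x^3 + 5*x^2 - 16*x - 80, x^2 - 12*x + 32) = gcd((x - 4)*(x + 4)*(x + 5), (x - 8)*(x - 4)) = x - 4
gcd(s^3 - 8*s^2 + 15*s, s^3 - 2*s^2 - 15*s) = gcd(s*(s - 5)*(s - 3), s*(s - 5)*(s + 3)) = s^2 - 5*s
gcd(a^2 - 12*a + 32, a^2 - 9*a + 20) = a - 4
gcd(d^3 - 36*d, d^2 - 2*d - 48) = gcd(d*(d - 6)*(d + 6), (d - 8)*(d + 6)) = d + 6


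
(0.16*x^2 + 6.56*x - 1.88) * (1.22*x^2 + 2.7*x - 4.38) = 0.1952*x^4 + 8.4352*x^3 + 14.7176*x^2 - 33.8088*x + 8.2344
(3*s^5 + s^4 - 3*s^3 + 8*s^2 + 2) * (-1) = -3*s^5 - s^4 + 3*s^3 - 8*s^2 - 2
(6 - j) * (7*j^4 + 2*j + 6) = -7*j^5 + 42*j^4 - 2*j^2 + 6*j + 36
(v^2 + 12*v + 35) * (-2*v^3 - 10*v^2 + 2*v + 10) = -2*v^5 - 34*v^4 - 188*v^3 - 316*v^2 + 190*v + 350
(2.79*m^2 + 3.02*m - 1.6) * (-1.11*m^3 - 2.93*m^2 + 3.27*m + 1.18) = -3.0969*m^5 - 11.5269*m^4 + 2.0507*m^3 + 17.8556*m^2 - 1.6684*m - 1.888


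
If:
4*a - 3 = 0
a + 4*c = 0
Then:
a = 3/4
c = -3/16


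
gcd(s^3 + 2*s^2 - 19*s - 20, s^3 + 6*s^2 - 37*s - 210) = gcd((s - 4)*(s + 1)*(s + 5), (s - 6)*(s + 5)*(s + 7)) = s + 5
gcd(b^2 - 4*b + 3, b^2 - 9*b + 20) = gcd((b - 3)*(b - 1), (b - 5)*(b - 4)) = 1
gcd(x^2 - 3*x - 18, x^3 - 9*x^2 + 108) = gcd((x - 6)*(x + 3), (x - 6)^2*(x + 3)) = x^2 - 3*x - 18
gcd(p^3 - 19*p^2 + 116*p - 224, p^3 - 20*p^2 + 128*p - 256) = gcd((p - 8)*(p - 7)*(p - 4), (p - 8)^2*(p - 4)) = p^2 - 12*p + 32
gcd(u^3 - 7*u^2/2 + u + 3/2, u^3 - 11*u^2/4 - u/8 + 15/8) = u - 1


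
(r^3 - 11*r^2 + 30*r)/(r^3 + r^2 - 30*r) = (r - 6)/(r + 6)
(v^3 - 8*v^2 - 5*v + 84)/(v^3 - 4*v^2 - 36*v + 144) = (v^2 - 4*v - 21)/(v^2 - 36)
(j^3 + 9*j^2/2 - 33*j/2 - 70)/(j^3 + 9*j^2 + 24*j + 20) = (j^2 - j/2 - 14)/(j^2 + 4*j + 4)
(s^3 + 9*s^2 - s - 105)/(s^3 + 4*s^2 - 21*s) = (s + 5)/s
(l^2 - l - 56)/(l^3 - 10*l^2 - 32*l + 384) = (l + 7)/(l^2 - 2*l - 48)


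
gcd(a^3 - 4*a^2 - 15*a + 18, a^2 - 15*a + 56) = 1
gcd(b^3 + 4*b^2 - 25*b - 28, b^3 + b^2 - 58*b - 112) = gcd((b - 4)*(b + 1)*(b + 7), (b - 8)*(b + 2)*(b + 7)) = b + 7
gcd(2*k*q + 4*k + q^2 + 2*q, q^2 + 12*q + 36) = 1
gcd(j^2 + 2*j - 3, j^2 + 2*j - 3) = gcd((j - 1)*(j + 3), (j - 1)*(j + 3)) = j^2 + 2*j - 3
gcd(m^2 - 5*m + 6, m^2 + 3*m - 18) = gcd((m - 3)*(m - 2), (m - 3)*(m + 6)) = m - 3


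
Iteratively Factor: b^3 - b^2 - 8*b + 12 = (b - 2)*(b^2 + b - 6) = (b - 2)*(b + 3)*(b - 2)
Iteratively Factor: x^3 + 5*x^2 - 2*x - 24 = (x + 3)*(x^2 + 2*x - 8) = (x + 3)*(x + 4)*(x - 2)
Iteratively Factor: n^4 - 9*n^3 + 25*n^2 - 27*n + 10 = (n - 2)*(n^3 - 7*n^2 + 11*n - 5) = (n - 2)*(n - 1)*(n^2 - 6*n + 5) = (n - 2)*(n - 1)^2*(n - 5)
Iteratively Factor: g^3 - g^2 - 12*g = (g + 3)*(g^2 - 4*g) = (g - 4)*(g + 3)*(g)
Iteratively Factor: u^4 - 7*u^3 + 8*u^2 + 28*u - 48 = (u - 3)*(u^3 - 4*u^2 - 4*u + 16) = (u - 3)*(u + 2)*(u^2 - 6*u + 8) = (u - 3)*(u - 2)*(u + 2)*(u - 4)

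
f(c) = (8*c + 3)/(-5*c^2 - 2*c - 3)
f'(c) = (8*c + 3)*(10*c + 2)/(-5*c^2 - 2*c - 3)^2 + 8/(-5*c^2 - 2*c - 3)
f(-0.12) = -0.72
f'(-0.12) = -2.62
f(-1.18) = 0.85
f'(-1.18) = 0.04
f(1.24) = -0.98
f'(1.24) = 0.47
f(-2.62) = 0.56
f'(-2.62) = 0.17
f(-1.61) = 0.78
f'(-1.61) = 0.23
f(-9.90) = 0.16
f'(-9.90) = 0.02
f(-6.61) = 0.24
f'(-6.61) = 0.04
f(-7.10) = 0.22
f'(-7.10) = 0.03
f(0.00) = -1.00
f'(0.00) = -2.00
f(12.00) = -0.13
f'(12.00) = 0.01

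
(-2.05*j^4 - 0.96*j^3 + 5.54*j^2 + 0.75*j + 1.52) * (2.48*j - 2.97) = -5.084*j^5 + 3.7077*j^4 + 16.5904*j^3 - 14.5938*j^2 + 1.5421*j - 4.5144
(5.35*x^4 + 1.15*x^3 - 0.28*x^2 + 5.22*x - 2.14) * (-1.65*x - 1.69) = -8.8275*x^5 - 10.939*x^4 - 1.4815*x^3 - 8.1398*x^2 - 5.2908*x + 3.6166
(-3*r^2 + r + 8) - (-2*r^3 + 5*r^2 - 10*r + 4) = 2*r^3 - 8*r^2 + 11*r + 4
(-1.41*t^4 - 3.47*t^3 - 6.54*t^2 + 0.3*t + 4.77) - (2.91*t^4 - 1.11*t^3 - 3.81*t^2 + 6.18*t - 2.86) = -4.32*t^4 - 2.36*t^3 - 2.73*t^2 - 5.88*t + 7.63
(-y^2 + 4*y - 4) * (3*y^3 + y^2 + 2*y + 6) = -3*y^5 + 11*y^4 - 10*y^3 - 2*y^2 + 16*y - 24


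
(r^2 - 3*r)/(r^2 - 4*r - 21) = r*(3 - r)/(-r^2 + 4*r + 21)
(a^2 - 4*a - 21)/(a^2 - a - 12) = (a - 7)/(a - 4)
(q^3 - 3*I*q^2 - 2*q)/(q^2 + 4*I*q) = (q^2 - 3*I*q - 2)/(q + 4*I)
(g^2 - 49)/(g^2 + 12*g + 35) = (g - 7)/(g + 5)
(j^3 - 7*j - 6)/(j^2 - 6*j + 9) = (j^2 + 3*j + 2)/(j - 3)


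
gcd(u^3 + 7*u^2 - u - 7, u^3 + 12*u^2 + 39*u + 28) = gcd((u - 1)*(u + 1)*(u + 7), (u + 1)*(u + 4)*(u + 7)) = u^2 + 8*u + 7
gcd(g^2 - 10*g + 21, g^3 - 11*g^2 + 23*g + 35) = g - 7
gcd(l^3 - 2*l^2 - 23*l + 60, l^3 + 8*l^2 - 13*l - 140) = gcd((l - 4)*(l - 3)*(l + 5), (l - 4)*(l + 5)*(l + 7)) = l^2 + l - 20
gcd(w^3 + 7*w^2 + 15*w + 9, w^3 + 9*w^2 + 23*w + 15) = w^2 + 4*w + 3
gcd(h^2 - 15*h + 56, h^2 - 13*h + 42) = h - 7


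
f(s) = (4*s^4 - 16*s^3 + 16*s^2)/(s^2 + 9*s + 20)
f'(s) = (-2*s - 9)*(4*s^4 - 16*s^3 + 16*s^2)/(s^2 + 9*s + 20)^2 + (16*s^3 - 48*s^2 + 32*s)/(s^2 + 9*s + 20)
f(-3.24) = 861.96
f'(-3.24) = -2484.97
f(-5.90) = 5081.85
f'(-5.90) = 5311.96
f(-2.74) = 236.94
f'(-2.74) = -565.81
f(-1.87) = 31.42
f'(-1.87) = -74.64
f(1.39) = 0.08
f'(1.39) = -0.18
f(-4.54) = -14196.31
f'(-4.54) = 15167.35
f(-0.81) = 1.55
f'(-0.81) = -5.79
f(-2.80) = 273.69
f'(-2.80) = -662.00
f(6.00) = 20.95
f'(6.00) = 13.46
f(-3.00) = 450.00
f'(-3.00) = -1155.00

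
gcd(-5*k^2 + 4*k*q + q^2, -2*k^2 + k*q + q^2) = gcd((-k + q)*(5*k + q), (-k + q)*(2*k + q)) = -k + q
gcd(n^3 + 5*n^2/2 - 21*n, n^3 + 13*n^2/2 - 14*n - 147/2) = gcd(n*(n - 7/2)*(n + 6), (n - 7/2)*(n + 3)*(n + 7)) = n - 7/2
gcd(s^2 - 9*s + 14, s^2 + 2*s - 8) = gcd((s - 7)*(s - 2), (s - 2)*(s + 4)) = s - 2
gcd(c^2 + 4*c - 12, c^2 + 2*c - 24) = c + 6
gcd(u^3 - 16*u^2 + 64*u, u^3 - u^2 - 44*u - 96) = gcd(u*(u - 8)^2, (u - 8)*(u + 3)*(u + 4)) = u - 8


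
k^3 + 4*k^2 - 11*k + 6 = (k - 1)^2*(k + 6)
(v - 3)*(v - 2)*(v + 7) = v^3 + 2*v^2 - 29*v + 42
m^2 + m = m*(m + 1)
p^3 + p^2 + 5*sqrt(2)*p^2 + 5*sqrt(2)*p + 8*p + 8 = (p + 1)*(p + sqrt(2))*(p + 4*sqrt(2))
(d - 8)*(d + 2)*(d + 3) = d^3 - 3*d^2 - 34*d - 48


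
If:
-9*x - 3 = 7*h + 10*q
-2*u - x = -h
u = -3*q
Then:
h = -2*x - 9/16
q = x/2 + 3/32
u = -3*x/2 - 9/32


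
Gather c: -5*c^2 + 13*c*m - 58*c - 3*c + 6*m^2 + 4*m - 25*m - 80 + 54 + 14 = -5*c^2 + c*(13*m - 61) + 6*m^2 - 21*m - 12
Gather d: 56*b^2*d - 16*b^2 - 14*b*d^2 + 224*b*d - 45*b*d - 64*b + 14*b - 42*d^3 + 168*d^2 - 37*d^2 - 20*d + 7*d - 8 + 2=-16*b^2 - 50*b - 42*d^3 + d^2*(131 - 14*b) + d*(56*b^2 + 179*b - 13) - 6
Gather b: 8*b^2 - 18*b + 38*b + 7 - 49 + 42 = 8*b^2 + 20*b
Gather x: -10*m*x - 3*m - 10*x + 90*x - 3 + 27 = -3*m + x*(80 - 10*m) + 24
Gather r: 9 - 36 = -27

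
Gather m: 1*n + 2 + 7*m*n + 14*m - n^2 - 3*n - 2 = m*(7*n + 14) - n^2 - 2*n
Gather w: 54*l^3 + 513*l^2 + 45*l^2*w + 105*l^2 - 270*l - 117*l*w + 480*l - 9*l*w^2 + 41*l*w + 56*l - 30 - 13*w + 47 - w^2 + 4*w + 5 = 54*l^3 + 618*l^2 + 266*l + w^2*(-9*l - 1) + w*(45*l^2 - 76*l - 9) + 22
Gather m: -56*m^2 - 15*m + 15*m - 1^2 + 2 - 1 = -56*m^2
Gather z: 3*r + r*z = r*z + 3*r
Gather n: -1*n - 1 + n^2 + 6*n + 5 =n^2 + 5*n + 4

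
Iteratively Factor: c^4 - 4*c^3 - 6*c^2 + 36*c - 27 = (c - 1)*(c^3 - 3*c^2 - 9*c + 27) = (c - 3)*(c - 1)*(c^2 - 9) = (c - 3)*(c - 1)*(c + 3)*(c - 3)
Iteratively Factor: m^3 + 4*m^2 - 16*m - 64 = (m + 4)*(m^2 - 16) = (m + 4)^2*(m - 4)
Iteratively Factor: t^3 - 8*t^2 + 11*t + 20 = (t - 4)*(t^2 - 4*t - 5) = (t - 5)*(t - 4)*(t + 1)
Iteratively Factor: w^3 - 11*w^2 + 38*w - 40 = (w - 4)*(w^2 - 7*w + 10) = (w - 5)*(w - 4)*(w - 2)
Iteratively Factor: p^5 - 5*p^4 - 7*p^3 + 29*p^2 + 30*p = (p)*(p^4 - 5*p^3 - 7*p^2 + 29*p + 30) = p*(p - 3)*(p^3 - 2*p^2 - 13*p - 10) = p*(p - 3)*(p + 1)*(p^2 - 3*p - 10) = p*(p - 3)*(p + 1)*(p + 2)*(p - 5)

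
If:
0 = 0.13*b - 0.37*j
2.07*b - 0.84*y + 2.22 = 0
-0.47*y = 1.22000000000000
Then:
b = -2.13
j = -0.75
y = -2.60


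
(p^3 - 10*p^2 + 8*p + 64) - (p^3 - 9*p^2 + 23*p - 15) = -p^2 - 15*p + 79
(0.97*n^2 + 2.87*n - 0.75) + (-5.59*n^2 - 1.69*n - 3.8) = -4.62*n^2 + 1.18*n - 4.55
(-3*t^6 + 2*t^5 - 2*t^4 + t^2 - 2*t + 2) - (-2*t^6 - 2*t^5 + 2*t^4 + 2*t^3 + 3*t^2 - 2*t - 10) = -t^6 + 4*t^5 - 4*t^4 - 2*t^3 - 2*t^2 + 12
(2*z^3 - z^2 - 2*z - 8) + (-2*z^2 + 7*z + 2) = 2*z^3 - 3*z^2 + 5*z - 6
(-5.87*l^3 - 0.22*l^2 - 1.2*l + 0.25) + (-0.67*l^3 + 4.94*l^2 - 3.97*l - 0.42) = -6.54*l^3 + 4.72*l^2 - 5.17*l - 0.17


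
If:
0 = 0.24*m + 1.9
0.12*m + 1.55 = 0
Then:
No Solution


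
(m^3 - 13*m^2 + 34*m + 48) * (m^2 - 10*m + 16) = m^5 - 23*m^4 + 180*m^3 - 500*m^2 + 64*m + 768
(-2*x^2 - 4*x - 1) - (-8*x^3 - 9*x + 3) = 8*x^3 - 2*x^2 + 5*x - 4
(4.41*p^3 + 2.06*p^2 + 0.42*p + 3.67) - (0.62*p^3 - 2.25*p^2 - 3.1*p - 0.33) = 3.79*p^3 + 4.31*p^2 + 3.52*p + 4.0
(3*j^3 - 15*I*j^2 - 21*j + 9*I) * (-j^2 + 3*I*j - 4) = -3*j^5 + 24*I*j^4 + 54*j^3 - 12*I*j^2 + 57*j - 36*I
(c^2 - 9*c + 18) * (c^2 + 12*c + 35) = c^4 + 3*c^3 - 55*c^2 - 99*c + 630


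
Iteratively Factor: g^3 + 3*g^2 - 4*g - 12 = (g + 3)*(g^2 - 4) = (g + 2)*(g + 3)*(g - 2)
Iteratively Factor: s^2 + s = (s)*(s + 1)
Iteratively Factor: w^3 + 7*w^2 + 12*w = (w + 4)*(w^2 + 3*w) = w*(w + 4)*(w + 3)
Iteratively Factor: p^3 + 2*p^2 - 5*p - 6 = (p + 1)*(p^2 + p - 6) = (p + 1)*(p + 3)*(p - 2)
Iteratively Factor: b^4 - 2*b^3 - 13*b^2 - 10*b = (b - 5)*(b^3 + 3*b^2 + 2*b) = b*(b - 5)*(b^2 + 3*b + 2) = b*(b - 5)*(b + 1)*(b + 2)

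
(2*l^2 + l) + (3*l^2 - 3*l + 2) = 5*l^2 - 2*l + 2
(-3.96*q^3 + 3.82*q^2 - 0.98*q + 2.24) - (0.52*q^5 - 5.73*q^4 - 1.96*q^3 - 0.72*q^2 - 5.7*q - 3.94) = -0.52*q^5 + 5.73*q^4 - 2.0*q^3 + 4.54*q^2 + 4.72*q + 6.18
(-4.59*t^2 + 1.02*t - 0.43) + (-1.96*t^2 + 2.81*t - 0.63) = -6.55*t^2 + 3.83*t - 1.06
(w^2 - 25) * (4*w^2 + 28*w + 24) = 4*w^4 + 28*w^3 - 76*w^2 - 700*w - 600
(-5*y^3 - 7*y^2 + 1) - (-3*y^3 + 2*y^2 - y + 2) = -2*y^3 - 9*y^2 + y - 1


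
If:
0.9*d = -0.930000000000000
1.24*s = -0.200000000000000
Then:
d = -1.03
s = -0.16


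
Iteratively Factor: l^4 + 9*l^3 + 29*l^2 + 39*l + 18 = (l + 2)*(l^3 + 7*l^2 + 15*l + 9) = (l + 2)*(l + 3)*(l^2 + 4*l + 3) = (l + 1)*(l + 2)*(l + 3)*(l + 3)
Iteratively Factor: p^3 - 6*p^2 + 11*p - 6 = (p - 3)*(p^2 - 3*p + 2) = (p - 3)*(p - 1)*(p - 2)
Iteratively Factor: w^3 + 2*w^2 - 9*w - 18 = (w - 3)*(w^2 + 5*w + 6) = (w - 3)*(w + 2)*(w + 3)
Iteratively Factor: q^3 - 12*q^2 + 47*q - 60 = (q - 4)*(q^2 - 8*q + 15) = (q - 5)*(q - 4)*(q - 3)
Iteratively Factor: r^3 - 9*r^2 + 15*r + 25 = (r + 1)*(r^2 - 10*r + 25) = (r - 5)*(r + 1)*(r - 5)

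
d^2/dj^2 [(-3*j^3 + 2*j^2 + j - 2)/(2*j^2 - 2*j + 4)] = 6*(j^3 - 6*j + 2)/(j^6 - 3*j^5 + 9*j^4 - 13*j^3 + 18*j^2 - 12*j + 8)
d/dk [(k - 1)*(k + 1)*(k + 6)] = 3*k^2 + 12*k - 1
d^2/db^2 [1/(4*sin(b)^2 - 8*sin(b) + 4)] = (-sin(b) - 3/2)/(sin(b) - 1)^3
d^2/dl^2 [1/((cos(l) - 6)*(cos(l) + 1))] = (-4*sin(l)^4 + 51*sin(l)^2 + 45*cos(l)/4 + 15*cos(3*l)/4 + 15)/((cos(l) - 6)^3*(cos(l) + 1)^3)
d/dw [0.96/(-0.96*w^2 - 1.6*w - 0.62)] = (1.8432*w + 1.536)/(0.96*w^2 + 1.6*w + 0.62)^2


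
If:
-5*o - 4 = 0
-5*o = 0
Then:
No Solution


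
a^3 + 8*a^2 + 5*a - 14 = (a - 1)*(a + 2)*(a + 7)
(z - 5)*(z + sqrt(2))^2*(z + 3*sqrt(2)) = z^4 - 5*z^3 + 5*sqrt(2)*z^3 - 25*sqrt(2)*z^2 + 14*z^2 - 70*z + 6*sqrt(2)*z - 30*sqrt(2)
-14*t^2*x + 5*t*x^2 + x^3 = x*(-2*t + x)*(7*t + x)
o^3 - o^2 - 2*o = o*(o - 2)*(o + 1)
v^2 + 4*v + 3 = (v + 1)*(v + 3)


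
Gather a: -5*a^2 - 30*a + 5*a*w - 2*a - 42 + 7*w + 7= -5*a^2 + a*(5*w - 32) + 7*w - 35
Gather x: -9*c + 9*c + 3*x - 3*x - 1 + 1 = 0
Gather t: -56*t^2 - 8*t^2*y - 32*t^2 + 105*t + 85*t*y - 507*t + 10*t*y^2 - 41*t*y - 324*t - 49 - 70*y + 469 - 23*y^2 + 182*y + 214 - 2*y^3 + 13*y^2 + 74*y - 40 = t^2*(-8*y - 88) + t*(10*y^2 + 44*y - 726) - 2*y^3 - 10*y^2 + 186*y + 594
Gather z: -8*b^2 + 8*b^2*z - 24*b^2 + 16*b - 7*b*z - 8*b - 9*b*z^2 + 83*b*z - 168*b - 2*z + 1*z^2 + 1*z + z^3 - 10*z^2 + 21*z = -32*b^2 - 160*b + z^3 + z^2*(-9*b - 9) + z*(8*b^2 + 76*b + 20)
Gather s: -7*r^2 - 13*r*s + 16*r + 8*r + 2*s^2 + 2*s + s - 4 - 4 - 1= -7*r^2 + 24*r + 2*s^2 + s*(3 - 13*r) - 9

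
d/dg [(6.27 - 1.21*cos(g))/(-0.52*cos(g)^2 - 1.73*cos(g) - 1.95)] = (0.6292*cos(g)^2 - 6.5208*cos(g) - 13.2066)*sin(g)/(0.2704*cos(g)^4 + 1.7992*cos(g)^3 + 5.0209*cos(g)^2 + 6.747*cos(g) + 3.8025)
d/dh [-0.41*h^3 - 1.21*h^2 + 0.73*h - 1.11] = -1.23*h^2 - 2.42*h + 0.73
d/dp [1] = 0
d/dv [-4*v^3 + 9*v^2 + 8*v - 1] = -12*v^2 + 18*v + 8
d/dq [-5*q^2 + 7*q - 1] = 7 - 10*q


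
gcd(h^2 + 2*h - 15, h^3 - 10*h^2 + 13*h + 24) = h - 3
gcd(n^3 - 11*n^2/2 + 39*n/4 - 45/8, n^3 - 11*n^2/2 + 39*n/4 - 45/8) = n^3 - 11*n^2/2 + 39*n/4 - 45/8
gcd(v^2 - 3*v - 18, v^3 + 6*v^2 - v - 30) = v + 3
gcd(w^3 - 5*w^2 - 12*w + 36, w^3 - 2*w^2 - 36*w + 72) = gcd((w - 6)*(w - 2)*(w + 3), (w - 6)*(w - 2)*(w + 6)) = w^2 - 8*w + 12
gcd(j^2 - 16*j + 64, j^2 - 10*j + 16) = j - 8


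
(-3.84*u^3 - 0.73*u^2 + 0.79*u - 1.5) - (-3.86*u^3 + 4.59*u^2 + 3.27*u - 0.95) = 0.02*u^3 - 5.32*u^2 - 2.48*u - 0.55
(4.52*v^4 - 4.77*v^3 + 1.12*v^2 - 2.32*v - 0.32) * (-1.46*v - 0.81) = -6.5992*v^5 + 3.303*v^4 + 2.2285*v^3 + 2.48*v^2 + 2.3464*v + 0.2592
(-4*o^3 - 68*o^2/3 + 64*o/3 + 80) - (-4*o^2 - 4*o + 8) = -4*o^3 - 56*o^2/3 + 76*o/3 + 72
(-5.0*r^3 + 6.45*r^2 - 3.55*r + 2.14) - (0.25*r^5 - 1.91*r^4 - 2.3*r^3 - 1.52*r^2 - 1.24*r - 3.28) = -0.25*r^5 + 1.91*r^4 - 2.7*r^3 + 7.97*r^2 - 2.31*r + 5.42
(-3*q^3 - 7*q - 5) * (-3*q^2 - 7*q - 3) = 9*q^5 + 21*q^4 + 30*q^3 + 64*q^2 + 56*q + 15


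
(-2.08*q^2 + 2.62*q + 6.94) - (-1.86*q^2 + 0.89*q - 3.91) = -0.22*q^2 + 1.73*q + 10.85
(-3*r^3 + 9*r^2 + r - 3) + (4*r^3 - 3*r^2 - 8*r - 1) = r^3 + 6*r^2 - 7*r - 4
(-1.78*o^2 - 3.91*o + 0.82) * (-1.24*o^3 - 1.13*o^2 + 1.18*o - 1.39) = 2.2072*o^5 + 6.8598*o^4 + 1.3011*o^3 - 3.0662*o^2 + 6.4025*o - 1.1398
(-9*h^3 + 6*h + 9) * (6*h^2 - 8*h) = -54*h^5 + 72*h^4 + 36*h^3 + 6*h^2 - 72*h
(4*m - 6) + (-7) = 4*m - 13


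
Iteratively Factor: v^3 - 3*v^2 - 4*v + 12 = (v - 3)*(v^2 - 4) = (v - 3)*(v - 2)*(v + 2)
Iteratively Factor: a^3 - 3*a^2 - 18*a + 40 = (a + 4)*(a^2 - 7*a + 10) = (a - 2)*(a + 4)*(a - 5)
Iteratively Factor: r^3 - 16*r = (r - 4)*(r^2 + 4*r) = r*(r - 4)*(r + 4)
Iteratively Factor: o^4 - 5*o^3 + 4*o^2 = (o - 1)*(o^3 - 4*o^2) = o*(o - 1)*(o^2 - 4*o) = o^2*(o - 1)*(o - 4)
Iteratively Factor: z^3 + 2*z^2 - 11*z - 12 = (z + 4)*(z^2 - 2*z - 3) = (z + 1)*(z + 4)*(z - 3)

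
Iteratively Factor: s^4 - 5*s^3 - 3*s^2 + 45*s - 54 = (s - 3)*(s^3 - 2*s^2 - 9*s + 18) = (s - 3)*(s - 2)*(s^2 - 9) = (s - 3)^2*(s - 2)*(s + 3)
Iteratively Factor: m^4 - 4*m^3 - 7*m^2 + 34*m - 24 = (m - 2)*(m^3 - 2*m^2 - 11*m + 12) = (m - 2)*(m - 1)*(m^2 - m - 12) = (m - 4)*(m - 2)*(m - 1)*(m + 3)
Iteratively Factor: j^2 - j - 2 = (j + 1)*(j - 2)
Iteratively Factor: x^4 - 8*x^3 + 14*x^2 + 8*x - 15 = (x - 3)*(x^3 - 5*x^2 - x + 5) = (x - 3)*(x - 1)*(x^2 - 4*x - 5) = (x - 5)*(x - 3)*(x - 1)*(x + 1)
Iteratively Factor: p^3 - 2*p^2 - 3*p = (p + 1)*(p^2 - 3*p) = (p - 3)*(p + 1)*(p)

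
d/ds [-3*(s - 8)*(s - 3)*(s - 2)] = -9*s^2 + 78*s - 138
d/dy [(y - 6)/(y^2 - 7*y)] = (-y^2 + 12*y - 42)/(y^2*(y^2 - 14*y + 49))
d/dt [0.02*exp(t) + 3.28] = 0.02*exp(t)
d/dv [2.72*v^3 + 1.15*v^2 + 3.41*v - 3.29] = 8.16*v^2 + 2.3*v + 3.41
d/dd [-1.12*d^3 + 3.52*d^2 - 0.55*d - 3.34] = -3.36*d^2 + 7.04*d - 0.55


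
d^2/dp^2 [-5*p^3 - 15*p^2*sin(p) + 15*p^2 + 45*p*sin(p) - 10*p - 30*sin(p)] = 15*p^2*sin(p) - 45*p*sin(p) - 60*p*cos(p) - 30*p + 90*cos(p) + 30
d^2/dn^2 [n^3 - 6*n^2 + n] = 6*n - 12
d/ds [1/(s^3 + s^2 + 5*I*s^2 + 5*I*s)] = (-3*s^2 - 2*s - 10*I*s - 5*I)/(s^2*(s^2 + s + 5*I*s + 5*I)^2)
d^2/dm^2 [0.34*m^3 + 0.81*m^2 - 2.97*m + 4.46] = 2.04*m + 1.62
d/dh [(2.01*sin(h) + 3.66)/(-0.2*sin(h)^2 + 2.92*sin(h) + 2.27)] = (0.402*sin(h)^2 + 1.464*sin(h) - 6.1245)*cos(h)/(0.04*sin(h)^4 - 1.168*sin(h)^3 + 7.6184*sin(h)^2 + 13.2568*sin(h) + 5.1529)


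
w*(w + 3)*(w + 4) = w^3 + 7*w^2 + 12*w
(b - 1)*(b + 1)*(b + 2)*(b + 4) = b^4 + 6*b^3 + 7*b^2 - 6*b - 8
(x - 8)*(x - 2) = x^2 - 10*x + 16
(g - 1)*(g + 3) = g^2 + 2*g - 3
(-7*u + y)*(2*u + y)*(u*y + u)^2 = -14*u^4*y^2 - 28*u^4*y - 14*u^4 - 5*u^3*y^3 - 10*u^3*y^2 - 5*u^3*y + u^2*y^4 + 2*u^2*y^3 + u^2*y^2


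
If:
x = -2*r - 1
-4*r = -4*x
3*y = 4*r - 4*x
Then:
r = -1/3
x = -1/3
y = 0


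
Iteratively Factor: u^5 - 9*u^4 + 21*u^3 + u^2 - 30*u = (u + 1)*(u^4 - 10*u^3 + 31*u^2 - 30*u) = (u - 5)*(u + 1)*(u^3 - 5*u^2 + 6*u) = (u - 5)*(u - 3)*(u + 1)*(u^2 - 2*u) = (u - 5)*(u - 3)*(u - 2)*(u + 1)*(u)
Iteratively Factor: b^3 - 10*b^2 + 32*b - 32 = (b - 2)*(b^2 - 8*b + 16) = (b - 4)*(b - 2)*(b - 4)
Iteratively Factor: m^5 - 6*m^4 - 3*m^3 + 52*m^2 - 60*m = (m - 2)*(m^4 - 4*m^3 - 11*m^2 + 30*m) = (m - 5)*(m - 2)*(m^3 + m^2 - 6*m) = (m - 5)*(m - 2)^2*(m^2 + 3*m) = (m - 5)*(m - 2)^2*(m + 3)*(m)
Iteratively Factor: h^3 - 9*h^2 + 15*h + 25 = (h - 5)*(h^2 - 4*h - 5) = (h - 5)^2*(h + 1)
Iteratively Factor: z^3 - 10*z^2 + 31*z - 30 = (z - 2)*(z^2 - 8*z + 15) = (z - 5)*(z - 2)*(z - 3)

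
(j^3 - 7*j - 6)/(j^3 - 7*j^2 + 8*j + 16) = (j^2 - j - 6)/(j^2 - 8*j + 16)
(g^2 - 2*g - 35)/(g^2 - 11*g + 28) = (g + 5)/(g - 4)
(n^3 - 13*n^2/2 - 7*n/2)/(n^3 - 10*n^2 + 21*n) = (n + 1/2)/(n - 3)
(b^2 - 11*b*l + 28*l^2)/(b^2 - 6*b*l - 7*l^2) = (b - 4*l)/(b + l)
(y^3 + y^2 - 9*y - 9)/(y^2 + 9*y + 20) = (y^3 + y^2 - 9*y - 9)/(y^2 + 9*y + 20)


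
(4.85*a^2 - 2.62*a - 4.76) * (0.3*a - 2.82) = 1.455*a^3 - 14.463*a^2 + 5.9604*a + 13.4232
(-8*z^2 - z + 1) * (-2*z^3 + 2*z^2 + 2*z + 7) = 16*z^5 - 14*z^4 - 20*z^3 - 56*z^2 - 5*z + 7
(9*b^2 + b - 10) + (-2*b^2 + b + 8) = 7*b^2 + 2*b - 2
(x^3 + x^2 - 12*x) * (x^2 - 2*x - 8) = x^5 - x^4 - 22*x^3 + 16*x^2 + 96*x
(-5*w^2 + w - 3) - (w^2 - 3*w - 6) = -6*w^2 + 4*w + 3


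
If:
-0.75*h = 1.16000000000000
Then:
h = -1.55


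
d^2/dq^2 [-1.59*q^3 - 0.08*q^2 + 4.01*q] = -9.54*q - 0.16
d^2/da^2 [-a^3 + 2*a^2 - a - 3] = 4 - 6*a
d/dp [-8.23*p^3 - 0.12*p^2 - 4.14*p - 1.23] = -24.69*p^2 - 0.24*p - 4.14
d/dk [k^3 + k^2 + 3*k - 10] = 3*k^2 + 2*k + 3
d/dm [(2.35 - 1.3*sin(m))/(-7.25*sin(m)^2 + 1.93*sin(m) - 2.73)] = (-9.425*sin(m)^2 + 34.075*sin(m) - 0.9865)*cos(m)/(52.5625*sin(m)^4 - 27.985*sin(m)^3 + 43.3099*sin(m)^2 - 10.5378*sin(m) + 7.4529)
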